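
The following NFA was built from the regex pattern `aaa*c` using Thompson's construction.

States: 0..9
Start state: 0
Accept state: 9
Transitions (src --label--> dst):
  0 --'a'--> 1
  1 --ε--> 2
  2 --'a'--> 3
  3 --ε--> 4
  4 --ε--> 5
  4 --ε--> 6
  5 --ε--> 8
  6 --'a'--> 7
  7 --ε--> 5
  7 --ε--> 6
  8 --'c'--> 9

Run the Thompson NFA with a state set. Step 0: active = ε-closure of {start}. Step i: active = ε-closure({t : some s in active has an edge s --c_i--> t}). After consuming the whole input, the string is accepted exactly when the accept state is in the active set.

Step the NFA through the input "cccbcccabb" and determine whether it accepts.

S₀ = ε-closure({0}) = {0}
'c' @ 1: {}  — no active states
rest 'ccbcccabb' ignored (set empty)
end set {} — state 9 not in

Answer: REJECT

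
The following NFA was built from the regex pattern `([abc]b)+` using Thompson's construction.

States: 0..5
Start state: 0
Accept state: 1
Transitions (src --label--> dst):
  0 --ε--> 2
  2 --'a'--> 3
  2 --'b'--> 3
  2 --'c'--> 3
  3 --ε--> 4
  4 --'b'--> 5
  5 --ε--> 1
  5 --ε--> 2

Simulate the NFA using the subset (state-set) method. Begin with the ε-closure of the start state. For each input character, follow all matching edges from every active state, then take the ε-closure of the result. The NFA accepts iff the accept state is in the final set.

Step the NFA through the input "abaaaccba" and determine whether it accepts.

S₀ = ε-closure({0}) = {0,2}
'a' @ 1: {3,4}
'b' @ 2: {1,2,5}  ✓accept
'a' @ 3: {3,4}
'a' @ 4: {}  — dead — no transitions
rest 'accba' ignored (set empty)
after full input: {}  (accept=1 not in)

Answer: REJECT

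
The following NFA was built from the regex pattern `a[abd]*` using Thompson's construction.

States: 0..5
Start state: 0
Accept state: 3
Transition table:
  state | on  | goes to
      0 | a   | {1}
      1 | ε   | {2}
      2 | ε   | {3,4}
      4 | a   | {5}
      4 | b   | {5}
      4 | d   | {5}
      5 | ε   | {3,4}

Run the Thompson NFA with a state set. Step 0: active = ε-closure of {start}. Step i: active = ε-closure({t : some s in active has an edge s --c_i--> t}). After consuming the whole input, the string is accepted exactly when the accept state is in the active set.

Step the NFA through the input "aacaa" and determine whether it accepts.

Answer: REJECT

Derivation:
initial (ε-close {0}): {0}
'a' @ 1: {1,2,3,4}  (accept∈set)
'a' @ 2: {3,4,5}  (accept∈set)
'c' @ 3: {}  — dead — no transitions
rest 'aa' ignored (set empty)
final: {}; accept 3 not in set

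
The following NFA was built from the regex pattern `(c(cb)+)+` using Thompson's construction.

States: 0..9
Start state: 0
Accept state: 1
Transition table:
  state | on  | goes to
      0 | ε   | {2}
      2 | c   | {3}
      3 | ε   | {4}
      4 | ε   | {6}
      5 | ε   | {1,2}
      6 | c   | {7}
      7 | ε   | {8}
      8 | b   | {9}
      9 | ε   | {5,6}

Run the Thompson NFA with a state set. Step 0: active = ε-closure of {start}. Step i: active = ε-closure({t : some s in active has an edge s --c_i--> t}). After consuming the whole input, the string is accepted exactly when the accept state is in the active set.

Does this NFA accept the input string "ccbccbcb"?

Answer: ACCEPT

Derivation:
initial (ε-close {0}): {0,2}
'c' @ 1: {3,4,6}
'c' @ 2: {7,8}
'b' @ 3: {1,2,5,6,9}  ✓accept
'c' @ 4: {3,4,6,7,8}
'c' @ 5: {7,8}
'b' @ 6: {1,2,5,6,9}  ✓accept
'c' @ 7: {3,4,6,7,8}
'b' @ 8: {1,2,5,6,9}  ✓accept
end set {1,2,5,6,9} — state 1 in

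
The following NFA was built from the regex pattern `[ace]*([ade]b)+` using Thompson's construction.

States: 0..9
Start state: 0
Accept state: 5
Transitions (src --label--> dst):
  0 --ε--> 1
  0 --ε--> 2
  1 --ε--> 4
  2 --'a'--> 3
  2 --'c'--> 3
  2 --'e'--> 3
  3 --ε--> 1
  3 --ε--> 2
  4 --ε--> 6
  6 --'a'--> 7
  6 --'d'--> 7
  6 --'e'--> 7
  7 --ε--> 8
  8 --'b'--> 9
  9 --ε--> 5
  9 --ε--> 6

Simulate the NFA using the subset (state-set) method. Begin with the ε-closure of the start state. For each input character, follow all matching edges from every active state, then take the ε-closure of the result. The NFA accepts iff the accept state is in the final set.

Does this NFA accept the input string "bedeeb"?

initial (ε-close {0}): {0,1,2,4,6}
'b' @ 1: {}  — dead — no transitions
rest 'edeeb' ignored (set empty)
end set {} — state 5 not in

Answer: REJECT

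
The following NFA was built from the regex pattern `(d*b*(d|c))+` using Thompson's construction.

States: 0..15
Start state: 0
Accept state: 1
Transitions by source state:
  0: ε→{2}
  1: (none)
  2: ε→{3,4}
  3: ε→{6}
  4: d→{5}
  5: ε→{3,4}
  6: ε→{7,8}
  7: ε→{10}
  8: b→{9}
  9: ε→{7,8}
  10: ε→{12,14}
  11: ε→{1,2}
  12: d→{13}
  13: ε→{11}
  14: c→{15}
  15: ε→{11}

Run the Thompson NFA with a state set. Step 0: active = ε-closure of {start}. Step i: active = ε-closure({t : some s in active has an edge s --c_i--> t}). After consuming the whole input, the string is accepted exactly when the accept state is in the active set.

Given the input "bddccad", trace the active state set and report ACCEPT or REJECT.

Answer: REJECT

Trace:
initial (ε-close {0}): {0,2,3,4,6,7,8,10,12,14}
'b' @ 1: {7,8,9,10,12,14}
'd' @ 2: {1,2,3,4,6,7,8,10,11,12,13,14}  [accepting]
'd' @ 3: {1,2,3,4,5,6,7,8,10,11,12,13,14}  [accepting]
'c' @ 4: {1,2,3,4,6,7,8,10,11,12,14,15}  [accepting]
'c' @ 5: {1,2,3,4,6,7,8,10,11,12,14,15}  [accepting]
'a' @ 6: {}  — dead — no transitions
rest 'd' ignored (set empty)
end set {} — state 1 not in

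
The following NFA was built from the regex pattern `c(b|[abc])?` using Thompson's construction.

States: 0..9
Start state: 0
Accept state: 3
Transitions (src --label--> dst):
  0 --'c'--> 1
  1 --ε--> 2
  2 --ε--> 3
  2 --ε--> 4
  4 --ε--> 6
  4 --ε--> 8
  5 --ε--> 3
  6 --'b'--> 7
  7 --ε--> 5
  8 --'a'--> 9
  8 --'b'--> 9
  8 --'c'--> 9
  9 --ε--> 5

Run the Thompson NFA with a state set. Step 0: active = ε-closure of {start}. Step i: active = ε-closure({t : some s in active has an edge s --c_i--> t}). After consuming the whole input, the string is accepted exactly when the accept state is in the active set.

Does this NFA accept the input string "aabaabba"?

S₀ = ε-closure({0}) = {0}
'a' @ 1: {}  — no active states
rest 'abaabba' ignored (set empty)
final: {}; accept 3 not in set

Answer: REJECT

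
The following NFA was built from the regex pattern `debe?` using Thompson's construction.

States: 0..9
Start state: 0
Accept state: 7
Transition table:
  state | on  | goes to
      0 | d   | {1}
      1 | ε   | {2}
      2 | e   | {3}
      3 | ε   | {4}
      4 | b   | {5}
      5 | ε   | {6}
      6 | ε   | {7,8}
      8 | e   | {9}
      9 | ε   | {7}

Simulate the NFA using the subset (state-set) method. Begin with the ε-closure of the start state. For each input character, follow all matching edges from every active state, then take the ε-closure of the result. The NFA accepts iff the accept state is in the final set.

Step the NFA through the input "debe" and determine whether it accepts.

Answer: ACCEPT

Derivation:
S₀ = ε-closure({0}) = {0}
'd' @ 1: {1,2}
'e' @ 2: {3,4}
'b' @ 3: {5,6,7,8}  (accept∈set)
'e' @ 4: {7,9}  (accept∈set)
after full input: {7,9}  (accept=7 in)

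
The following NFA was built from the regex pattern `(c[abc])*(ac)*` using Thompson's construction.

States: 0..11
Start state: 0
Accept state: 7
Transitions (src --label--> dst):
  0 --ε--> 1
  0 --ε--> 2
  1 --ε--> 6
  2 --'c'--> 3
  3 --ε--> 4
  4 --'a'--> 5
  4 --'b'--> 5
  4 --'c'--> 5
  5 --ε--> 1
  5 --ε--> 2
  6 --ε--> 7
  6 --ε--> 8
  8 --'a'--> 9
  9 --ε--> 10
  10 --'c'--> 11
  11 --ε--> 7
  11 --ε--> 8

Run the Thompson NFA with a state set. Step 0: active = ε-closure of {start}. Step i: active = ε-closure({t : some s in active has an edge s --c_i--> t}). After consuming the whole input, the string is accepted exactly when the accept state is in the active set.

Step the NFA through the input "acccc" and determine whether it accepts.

initial (ε-close {0}): {0,1,2,6,7,8}
'a' @ 1: {9,10}
'c' @ 2: {7,8,11}  [accepting]
'c' @ 3: {}  — dead — no transitions
rest 'cc' ignored (set empty)
end set {} — state 7 not in

Answer: REJECT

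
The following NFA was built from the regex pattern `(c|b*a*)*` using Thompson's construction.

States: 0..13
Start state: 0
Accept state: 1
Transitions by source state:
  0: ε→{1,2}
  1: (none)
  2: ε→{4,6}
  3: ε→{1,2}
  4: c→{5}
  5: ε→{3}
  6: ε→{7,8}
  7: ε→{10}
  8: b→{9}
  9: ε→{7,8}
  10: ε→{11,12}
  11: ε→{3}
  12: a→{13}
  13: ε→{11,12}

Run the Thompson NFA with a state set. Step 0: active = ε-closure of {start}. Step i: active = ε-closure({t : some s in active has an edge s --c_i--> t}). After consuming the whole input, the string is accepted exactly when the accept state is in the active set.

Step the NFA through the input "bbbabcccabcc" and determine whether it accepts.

start: ε-closure({0}) = {0,1,2,3,4,6,7,8,10,11,12}
'b' @ 1: {1,2,3,4,6,7,8,9,10,11,12}  ✓accept
'b' @ 2: {1,2,3,4,6,7,8,9,10,11,12}  ✓accept
'b' @ 3: {1,2,3,4,6,7,8,9,10,11,12}  ✓accept
'a' @ 4: {1,2,3,4,6,7,8,10,11,12,13}  ✓accept
'b' @ 5: {1,2,3,4,6,7,8,9,10,11,12}  ✓accept
'c' @ 6: {1,2,3,4,5,6,7,8,10,11,12}  ✓accept
'c' @ 7: {1,2,3,4,5,6,7,8,10,11,12}  ✓accept
'c' @ 8: {1,2,3,4,5,6,7,8,10,11,12}  ✓accept
'a' @ 9: {1,2,3,4,6,7,8,10,11,12,13}  ✓accept
'b' @ 10: {1,2,3,4,6,7,8,9,10,11,12}  ✓accept
'c' @ 11: {1,2,3,4,5,6,7,8,10,11,12}  ✓accept
'c' @ 12: {1,2,3,4,5,6,7,8,10,11,12}  ✓accept
end set {1,2,3,4,5,6,7,8,10,11,12} — state 1 in

Answer: ACCEPT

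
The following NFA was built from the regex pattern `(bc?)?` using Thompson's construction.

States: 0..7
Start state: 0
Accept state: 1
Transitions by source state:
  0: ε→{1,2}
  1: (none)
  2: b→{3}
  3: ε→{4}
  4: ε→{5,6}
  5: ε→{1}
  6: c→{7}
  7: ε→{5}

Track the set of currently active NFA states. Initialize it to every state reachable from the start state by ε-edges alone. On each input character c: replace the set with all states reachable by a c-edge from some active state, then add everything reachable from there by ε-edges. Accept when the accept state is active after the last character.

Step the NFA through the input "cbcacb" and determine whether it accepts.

initial (ε-close {0}): {0,1,2}
'c' @ 1: {}  — state set empty
rest 'bcacb' ignored (set empty)
final: {}; accept 1 not in set

Answer: REJECT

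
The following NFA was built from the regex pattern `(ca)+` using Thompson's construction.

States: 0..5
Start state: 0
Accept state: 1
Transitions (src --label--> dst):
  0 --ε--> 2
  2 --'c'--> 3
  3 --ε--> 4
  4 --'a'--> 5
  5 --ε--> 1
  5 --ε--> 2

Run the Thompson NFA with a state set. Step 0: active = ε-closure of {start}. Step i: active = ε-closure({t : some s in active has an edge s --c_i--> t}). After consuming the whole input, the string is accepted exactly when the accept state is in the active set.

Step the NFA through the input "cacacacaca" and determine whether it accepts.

Answer: ACCEPT

Trace:
initial (ε-close {0}): {0,2}
'c' @ 1: {3,4}
'a' @ 2: {1,2,5}  [accepting]
'c' @ 3: {3,4}
'a' @ 4: {1,2,5}  [accepting]
'c' @ 5: {3,4}
'a' @ 6: {1,2,5}  [accepting]
'c' @ 7: {3,4}
'a' @ 8: {1,2,5}  [accepting]
'c' @ 9: {3,4}
'a' @ 10: {1,2,5}  [accepting]
final: {1,2,5}; accept 1 in set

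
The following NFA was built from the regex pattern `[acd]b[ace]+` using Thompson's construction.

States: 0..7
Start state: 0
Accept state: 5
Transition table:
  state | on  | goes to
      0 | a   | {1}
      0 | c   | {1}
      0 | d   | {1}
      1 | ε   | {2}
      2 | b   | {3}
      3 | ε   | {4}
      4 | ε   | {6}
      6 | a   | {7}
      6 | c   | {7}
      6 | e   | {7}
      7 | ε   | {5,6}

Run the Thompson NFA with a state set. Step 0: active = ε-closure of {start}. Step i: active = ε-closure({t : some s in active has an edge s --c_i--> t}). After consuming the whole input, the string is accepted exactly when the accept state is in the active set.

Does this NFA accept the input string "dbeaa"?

Answer: ACCEPT

Steps:
start: ε-closure({0}) = {0}
'd' @ 1: {1,2}
'b' @ 2: {3,4,6}
'e' @ 3: {5,6,7}  ✓accept
'a' @ 4: {5,6,7}  ✓accept
'a' @ 5: {5,6,7}  ✓accept
end set {5,6,7} — state 5 in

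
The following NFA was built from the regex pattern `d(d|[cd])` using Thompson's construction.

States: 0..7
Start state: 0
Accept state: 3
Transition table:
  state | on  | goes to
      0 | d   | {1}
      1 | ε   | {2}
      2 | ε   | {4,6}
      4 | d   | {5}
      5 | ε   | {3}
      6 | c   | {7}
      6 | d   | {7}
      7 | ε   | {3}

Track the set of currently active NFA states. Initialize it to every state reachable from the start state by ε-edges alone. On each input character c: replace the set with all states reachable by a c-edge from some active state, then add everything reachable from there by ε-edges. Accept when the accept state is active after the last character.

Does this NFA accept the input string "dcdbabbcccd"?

start: ε-closure({0}) = {0}
'd' @ 1: {1,2,4,6}
'c' @ 2: {3,7}  ✓accept
'd' @ 3: {}  — state set empty
rest 'babbcccd' ignored (set empty)
after full input: {}  (accept=3 not in)

Answer: REJECT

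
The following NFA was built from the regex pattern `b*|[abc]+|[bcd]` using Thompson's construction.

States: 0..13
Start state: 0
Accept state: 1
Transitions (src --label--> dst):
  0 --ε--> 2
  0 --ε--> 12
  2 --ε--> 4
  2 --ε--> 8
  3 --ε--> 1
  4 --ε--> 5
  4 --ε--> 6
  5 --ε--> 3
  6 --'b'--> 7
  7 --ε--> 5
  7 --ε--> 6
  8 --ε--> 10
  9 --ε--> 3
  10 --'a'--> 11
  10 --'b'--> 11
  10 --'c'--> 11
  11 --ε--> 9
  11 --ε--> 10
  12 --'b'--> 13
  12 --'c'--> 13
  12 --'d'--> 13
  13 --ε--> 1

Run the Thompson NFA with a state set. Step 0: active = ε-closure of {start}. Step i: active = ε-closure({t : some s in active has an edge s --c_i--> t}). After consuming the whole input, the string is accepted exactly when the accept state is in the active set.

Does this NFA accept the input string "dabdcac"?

Answer: REJECT

Trace:
S₀ = ε-closure({0}) = {0,1,2,3,4,5,6,8,10,12}
'd' @ 1: {1,13}  ✓accept
'a' @ 2: {}  — no active states
rest 'bdcac' ignored (set empty)
after full input: {}  (accept=1 not in)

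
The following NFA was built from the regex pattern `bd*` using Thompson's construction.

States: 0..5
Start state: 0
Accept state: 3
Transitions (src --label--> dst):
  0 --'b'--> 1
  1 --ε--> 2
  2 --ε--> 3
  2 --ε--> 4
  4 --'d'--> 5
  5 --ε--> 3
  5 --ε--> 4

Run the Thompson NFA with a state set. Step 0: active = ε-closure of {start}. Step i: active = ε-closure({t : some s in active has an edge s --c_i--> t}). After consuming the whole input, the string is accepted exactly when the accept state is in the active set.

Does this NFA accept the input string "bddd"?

Answer: ACCEPT

Derivation:
start: ε-closure({0}) = {0}
'b' @ 1: {1,2,3,4}  (accept∈set)
'd' @ 2: {3,4,5}  (accept∈set)
'd' @ 3: {3,4,5}  (accept∈set)
'd' @ 4: {3,4,5}  (accept∈set)
final: {3,4,5}; accept 3 in set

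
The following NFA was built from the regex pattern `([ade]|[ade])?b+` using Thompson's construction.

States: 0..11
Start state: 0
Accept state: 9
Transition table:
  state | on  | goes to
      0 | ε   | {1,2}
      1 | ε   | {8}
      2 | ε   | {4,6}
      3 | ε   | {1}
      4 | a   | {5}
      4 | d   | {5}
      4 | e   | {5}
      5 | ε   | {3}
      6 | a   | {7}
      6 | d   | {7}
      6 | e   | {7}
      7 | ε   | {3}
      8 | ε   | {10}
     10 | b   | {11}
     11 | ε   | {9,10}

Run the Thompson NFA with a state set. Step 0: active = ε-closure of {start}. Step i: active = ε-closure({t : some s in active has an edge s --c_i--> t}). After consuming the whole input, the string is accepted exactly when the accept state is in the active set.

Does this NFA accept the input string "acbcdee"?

Answer: REJECT

Derivation:
S₀ = ε-closure({0}) = {0,1,2,4,6,8,10}
'a' @ 1: {1,3,5,7,8,10}
'c' @ 2: {}  — dead — no transitions
rest 'bcdee' ignored (set empty)
final: {}; accept 9 not in set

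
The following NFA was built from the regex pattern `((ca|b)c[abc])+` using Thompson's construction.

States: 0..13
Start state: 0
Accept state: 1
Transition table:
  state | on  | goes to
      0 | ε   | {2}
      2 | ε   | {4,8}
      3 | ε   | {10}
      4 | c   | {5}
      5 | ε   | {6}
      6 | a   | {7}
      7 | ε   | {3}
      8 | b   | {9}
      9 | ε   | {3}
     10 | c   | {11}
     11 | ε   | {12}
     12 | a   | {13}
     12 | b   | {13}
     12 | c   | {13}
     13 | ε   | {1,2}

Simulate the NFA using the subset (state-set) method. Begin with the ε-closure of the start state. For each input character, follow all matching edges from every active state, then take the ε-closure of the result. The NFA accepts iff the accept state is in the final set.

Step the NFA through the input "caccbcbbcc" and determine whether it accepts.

S₀ = ε-closure({0}) = {0,2,4,8}
'c' @ 1: {5,6}
'a' @ 2: {3,7,10}
'c' @ 3: {11,12}
'c' @ 4: {1,2,4,8,13}  [accepting]
'b' @ 5: {3,9,10}
'c' @ 6: {11,12}
'b' @ 7: {1,2,4,8,13}  [accepting]
'b' @ 8: {3,9,10}
'c' @ 9: {11,12}
'c' @ 10: {1,2,4,8,13}  [accepting]
after full input: {1,2,4,8,13}  (accept=1 in)

Answer: ACCEPT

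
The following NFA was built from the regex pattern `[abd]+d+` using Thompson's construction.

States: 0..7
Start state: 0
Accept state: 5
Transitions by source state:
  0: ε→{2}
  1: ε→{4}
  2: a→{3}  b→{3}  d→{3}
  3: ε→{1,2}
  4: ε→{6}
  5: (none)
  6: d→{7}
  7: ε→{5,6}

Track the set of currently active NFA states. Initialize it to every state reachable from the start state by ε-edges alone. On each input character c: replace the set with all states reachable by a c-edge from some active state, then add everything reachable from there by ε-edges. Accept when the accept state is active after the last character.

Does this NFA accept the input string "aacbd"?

Answer: REJECT

Steps:
initial (ε-close {0}): {0,2}
'a' @ 1: {1,2,3,4,6}
'a' @ 2: {1,2,3,4,6}
'c' @ 3: {}  — state set empty
rest 'bd' ignored (set empty)
end set {} — state 5 not in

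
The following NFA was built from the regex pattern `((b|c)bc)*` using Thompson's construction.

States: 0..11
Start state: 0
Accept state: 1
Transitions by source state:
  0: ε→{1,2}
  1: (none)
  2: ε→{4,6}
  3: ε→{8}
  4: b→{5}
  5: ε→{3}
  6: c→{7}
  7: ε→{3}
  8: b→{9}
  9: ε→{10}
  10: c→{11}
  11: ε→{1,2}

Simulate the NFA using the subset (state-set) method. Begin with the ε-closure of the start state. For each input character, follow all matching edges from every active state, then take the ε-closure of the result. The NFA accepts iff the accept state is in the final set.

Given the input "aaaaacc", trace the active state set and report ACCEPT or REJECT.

start: ε-closure({0}) = {0,1,2,4,6}
'a' @ 1: {}  — dead — no transitions
rest 'aaaacc' ignored (set empty)
end set {} — state 1 not in

Answer: REJECT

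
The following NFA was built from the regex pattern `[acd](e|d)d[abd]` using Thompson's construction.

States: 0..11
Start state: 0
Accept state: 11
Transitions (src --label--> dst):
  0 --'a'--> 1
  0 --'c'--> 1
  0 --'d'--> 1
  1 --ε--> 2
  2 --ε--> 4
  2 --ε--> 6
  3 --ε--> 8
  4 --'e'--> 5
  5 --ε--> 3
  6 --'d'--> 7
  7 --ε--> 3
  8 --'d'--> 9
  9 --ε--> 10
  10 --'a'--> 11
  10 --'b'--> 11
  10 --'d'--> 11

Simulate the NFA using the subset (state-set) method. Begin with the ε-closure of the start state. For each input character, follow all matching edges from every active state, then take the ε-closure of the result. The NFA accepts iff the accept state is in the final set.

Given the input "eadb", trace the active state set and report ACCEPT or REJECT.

Answer: REJECT

Steps:
initial (ε-close {0}): {0}
'e' @ 1: {}  — dead — no transitions
rest 'adb' ignored (set empty)
end set {} — state 11 not in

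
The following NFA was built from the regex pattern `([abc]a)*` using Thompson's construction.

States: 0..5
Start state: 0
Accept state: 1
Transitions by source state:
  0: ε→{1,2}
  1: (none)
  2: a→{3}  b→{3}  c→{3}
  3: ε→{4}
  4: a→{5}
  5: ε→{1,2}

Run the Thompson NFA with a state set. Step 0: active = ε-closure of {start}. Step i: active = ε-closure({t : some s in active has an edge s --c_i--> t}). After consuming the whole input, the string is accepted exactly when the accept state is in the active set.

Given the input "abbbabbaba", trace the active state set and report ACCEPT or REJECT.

S₀ = ε-closure({0}) = {0,1,2}
'a' @ 1: {3,4}
'b' @ 2: {}  — dead — no transitions
rest 'bbabbaba' ignored (set empty)
end set {} — state 1 not in

Answer: REJECT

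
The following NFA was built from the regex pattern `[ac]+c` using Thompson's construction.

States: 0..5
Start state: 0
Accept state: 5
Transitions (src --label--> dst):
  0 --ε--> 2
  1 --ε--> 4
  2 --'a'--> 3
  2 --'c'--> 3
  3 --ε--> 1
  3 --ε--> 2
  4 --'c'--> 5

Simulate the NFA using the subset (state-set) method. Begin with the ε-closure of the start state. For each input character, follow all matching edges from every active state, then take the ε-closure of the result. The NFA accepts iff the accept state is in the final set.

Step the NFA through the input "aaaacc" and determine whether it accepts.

Answer: ACCEPT

Derivation:
initial (ε-close {0}): {0,2}
'a' @ 1: {1,2,3,4}
'a' @ 2: {1,2,3,4}
'a' @ 3: {1,2,3,4}
'a' @ 4: {1,2,3,4}
'c' @ 5: {1,2,3,4,5}  ✓accept
'c' @ 6: {1,2,3,4,5}  ✓accept
end set {1,2,3,4,5} — state 5 in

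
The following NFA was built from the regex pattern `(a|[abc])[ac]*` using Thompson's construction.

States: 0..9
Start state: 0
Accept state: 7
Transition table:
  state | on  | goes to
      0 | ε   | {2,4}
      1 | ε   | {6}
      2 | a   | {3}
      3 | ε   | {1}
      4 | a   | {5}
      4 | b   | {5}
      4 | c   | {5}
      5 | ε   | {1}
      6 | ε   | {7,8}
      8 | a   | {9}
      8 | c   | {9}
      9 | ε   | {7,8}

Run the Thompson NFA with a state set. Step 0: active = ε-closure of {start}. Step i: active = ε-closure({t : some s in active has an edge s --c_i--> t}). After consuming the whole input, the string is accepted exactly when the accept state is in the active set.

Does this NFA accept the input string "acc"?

S₀ = ε-closure({0}) = {0,2,4}
'a' @ 1: {1,3,5,6,7,8}  (accept∈set)
'c' @ 2: {7,8,9}  (accept∈set)
'c' @ 3: {7,8,9}  (accept∈set)
after full input: {7,8,9}  (accept=7 in)

Answer: ACCEPT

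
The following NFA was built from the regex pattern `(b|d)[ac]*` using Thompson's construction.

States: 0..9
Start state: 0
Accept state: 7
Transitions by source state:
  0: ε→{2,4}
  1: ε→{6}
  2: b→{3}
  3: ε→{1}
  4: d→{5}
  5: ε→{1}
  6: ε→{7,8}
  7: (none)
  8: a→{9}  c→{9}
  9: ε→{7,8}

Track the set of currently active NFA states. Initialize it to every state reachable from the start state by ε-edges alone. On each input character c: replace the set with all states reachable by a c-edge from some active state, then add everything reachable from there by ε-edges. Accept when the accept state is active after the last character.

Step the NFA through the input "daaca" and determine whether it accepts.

Answer: ACCEPT

Steps:
initial (ε-close {0}): {0,2,4}
'd' @ 1: {1,5,6,7,8}  [accepting]
'a' @ 2: {7,8,9}  [accepting]
'a' @ 3: {7,8,9}  [accepting]
'c' @ 4: {7,8,9}  [accepting]
'a' @ 5: {7,8,9}  [accepting]
after full input: {7,8,9}  (accept=7 in)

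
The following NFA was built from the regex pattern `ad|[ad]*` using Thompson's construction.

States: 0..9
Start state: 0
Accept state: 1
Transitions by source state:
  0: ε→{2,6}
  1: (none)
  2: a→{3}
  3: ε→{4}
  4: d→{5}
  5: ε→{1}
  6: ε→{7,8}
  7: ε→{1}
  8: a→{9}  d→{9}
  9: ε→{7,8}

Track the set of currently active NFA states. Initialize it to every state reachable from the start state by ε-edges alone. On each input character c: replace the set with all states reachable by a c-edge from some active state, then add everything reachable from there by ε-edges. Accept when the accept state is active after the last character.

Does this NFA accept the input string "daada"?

S₀ = ε-closure({0}) = {0,1,2,6,7,8}
'd' @ 1: {1,7,8,9}  (accept∈set)
'a' @ 2: {1,7,8,9}  (accept∈set)
'a' @ 3: {1,7,8,9}  (accept∈set)
'd' @ 4: {1,7,8,9}  (accept∈set)
'a' @ 5: {1,7,8,9}  (accept∈set)
after full input: {1,7,8,9}  (accept=1 in)

Answer: ACCEPT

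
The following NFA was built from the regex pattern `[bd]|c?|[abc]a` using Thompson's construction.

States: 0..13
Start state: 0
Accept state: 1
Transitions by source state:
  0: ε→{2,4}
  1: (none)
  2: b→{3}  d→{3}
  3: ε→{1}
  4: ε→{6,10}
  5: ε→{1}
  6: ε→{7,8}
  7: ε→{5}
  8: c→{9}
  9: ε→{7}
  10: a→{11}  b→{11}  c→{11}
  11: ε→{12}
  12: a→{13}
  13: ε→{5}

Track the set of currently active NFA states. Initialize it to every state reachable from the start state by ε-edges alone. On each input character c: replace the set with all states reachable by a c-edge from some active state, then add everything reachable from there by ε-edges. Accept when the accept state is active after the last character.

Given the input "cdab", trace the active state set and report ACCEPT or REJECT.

start: ε-closure({0}) = {0,1,2,4,5,6,7,8,10}
'c' @ 1: {1,5,7,9,11,12}  ✓accept
'd' @ 2: {}  — no active states
rest 'ab' ignored (set empty)
final: {}; accept 1 not in set

Answer: REJECT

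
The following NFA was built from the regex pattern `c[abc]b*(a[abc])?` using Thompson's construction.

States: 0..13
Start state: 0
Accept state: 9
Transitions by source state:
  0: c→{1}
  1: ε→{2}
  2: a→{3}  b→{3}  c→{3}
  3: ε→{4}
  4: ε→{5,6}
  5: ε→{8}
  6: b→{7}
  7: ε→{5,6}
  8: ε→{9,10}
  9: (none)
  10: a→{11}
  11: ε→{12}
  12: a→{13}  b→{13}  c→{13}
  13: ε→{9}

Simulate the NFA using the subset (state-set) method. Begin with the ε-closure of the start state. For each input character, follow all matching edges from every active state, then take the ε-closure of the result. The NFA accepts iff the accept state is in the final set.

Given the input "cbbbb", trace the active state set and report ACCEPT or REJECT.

start: ε-closure({0}) = {0}
'c' @ 1: {1,2}
'b' @ 2: {3,4,5,6,8,9,10}  [accepting]
'b' @ 3: {5,6,7,8,9,10}  [accepting]
'b' @ 4: {5,6,7,8,9,10}  [accepting]
'b' @ 5: {5,6,7,8,9,10}  [accepting]
final: {5,6,7,8,9,10}; accept 9 in set

Answer: ACCEPT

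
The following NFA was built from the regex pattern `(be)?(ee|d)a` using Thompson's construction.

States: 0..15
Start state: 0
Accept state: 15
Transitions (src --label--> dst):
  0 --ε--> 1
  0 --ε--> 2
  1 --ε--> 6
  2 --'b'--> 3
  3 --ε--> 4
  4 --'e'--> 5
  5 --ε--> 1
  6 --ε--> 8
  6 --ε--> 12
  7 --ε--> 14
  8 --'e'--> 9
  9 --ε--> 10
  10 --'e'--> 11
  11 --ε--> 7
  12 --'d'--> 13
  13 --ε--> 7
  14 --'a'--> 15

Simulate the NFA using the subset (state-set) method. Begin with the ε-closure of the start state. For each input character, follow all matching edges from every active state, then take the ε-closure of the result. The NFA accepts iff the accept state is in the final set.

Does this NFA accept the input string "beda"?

Answer: ACCEPT

Steps:
initial (ε-close {0}): {0,1,2,6,8,12}
'b' @ 1: {3,4}
'e' @ 2: {1,5,6,8,12}
'd' @ 3: {7,13,14}
'a' @ 4: {15}  [accepting]
final: {15}; accept 15 in set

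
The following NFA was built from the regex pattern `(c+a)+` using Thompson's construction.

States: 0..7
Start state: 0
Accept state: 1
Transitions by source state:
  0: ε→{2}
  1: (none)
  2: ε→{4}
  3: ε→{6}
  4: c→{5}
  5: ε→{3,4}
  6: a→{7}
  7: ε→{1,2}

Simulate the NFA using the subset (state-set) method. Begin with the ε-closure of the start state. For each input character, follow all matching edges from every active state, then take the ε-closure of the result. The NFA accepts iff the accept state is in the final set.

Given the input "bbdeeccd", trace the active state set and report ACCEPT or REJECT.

start: ε-closure({0}) = {0,2,4}
'b' @ 1: {}  — state set empty
rest 'bdeeccd' ignored (set empty)
end set {} — state 1 not in

Answer: REJECT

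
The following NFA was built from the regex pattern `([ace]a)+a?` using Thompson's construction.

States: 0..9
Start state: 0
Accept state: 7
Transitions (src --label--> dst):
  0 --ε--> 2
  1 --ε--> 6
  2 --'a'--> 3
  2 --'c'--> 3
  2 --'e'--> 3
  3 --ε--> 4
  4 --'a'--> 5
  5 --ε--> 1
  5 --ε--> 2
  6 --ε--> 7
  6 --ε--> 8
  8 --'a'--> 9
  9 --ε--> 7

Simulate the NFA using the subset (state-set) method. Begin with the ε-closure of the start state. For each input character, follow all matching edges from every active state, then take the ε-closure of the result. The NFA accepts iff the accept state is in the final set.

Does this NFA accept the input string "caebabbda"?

initial (ε-close {0}): {0,2}
'c' @ 1: {3,4}
'a' @ 2: {1,2,5,6,7,8}  [accepting]
'e' @ 3: {3,4}
'b' @ 4: {}  — no active states
rest 'abbda' ignored (set empty)
final: {}; accept 7 not in set

Answer: REJECT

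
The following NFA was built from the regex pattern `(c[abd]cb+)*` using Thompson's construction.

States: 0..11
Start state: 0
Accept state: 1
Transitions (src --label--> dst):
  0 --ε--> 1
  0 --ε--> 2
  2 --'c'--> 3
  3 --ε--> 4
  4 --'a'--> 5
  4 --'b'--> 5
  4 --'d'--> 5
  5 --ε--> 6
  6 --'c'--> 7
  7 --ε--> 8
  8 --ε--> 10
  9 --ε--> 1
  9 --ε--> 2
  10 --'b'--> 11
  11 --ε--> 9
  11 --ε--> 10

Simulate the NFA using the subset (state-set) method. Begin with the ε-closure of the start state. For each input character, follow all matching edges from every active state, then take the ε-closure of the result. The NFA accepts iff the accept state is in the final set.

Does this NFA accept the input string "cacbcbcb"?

initial (ε-close {0}): {0,1,2}
'c' @ 1: {3,4}
'a' @ 2: {5,6}
'c' @ 3: {7,8,10}
'b' @ 4: {1,2,9,10,11}  [accepting]
'c' @ 5: {3,4}
'b' @ 6: {5,6}
'c' @ 7: {7,8,10}
'b' @ 8: {1,2,9,10,11}  [accepting]
end set {1,2,9,10,11} — state 1 in

Answer: ACCEPT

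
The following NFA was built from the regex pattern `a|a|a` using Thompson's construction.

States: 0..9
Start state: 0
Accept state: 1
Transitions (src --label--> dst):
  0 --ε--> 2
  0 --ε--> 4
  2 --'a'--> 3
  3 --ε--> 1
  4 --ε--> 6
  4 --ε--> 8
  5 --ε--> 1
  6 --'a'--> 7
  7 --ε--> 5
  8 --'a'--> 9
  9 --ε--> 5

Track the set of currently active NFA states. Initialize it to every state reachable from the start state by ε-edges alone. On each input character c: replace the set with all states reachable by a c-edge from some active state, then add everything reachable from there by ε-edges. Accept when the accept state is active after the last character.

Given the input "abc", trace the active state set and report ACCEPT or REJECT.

S₀ = ε-closure({0}) = {0,2,4,6,8}
'a' @ 1: {1,3,5,7,9}  ✓accept
'b' @ 2: {}  — state set empty
rest 'c' ignored (set empty)
after full input: {}  (accept=1 not in)

Answer: REJECT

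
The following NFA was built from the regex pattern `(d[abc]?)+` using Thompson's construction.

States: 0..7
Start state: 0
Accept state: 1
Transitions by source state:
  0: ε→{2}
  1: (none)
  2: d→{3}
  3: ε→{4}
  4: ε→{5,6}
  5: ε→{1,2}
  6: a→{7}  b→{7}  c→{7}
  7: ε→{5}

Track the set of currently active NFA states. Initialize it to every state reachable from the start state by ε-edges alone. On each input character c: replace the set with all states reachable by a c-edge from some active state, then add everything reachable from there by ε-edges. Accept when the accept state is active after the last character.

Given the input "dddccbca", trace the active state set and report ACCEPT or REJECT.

S₀ = ε-closure({0}) = {0,2}
'd' @ 1: {1,2,3,4,5,6}  [accepting]
'd' @ 2: {1,2,3,4,5,6}  [accepting]
'd' @ 3: {1,2,3,4,5,6}  [accepting]
'c' @ 4: {1,2,5,7}  [accepting]
'c' @ 5: {}  — dead — no transitions
rest 'bca' ignored (set empty)
after full input: {}  (accept=1 not in)

Answer: REJECT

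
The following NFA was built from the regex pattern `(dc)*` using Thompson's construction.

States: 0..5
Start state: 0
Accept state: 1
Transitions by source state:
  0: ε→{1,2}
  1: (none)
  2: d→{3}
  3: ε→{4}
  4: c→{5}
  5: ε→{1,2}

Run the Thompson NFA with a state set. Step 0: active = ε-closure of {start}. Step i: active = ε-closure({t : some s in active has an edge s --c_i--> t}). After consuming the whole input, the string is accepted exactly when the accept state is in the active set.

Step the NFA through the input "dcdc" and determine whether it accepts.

S₀ = ε-closure({0}) = {0,1,2}
'd' @ 1: {3,4}
'c' @ 2: {1,2,5}  (accept∈set)
'd' @ 3: {3,4}
'c' @ 4: {1,2,5}  (accept∈set)
after full input: {1,2,5}  (accept=1 in)

Answer: ACCEPT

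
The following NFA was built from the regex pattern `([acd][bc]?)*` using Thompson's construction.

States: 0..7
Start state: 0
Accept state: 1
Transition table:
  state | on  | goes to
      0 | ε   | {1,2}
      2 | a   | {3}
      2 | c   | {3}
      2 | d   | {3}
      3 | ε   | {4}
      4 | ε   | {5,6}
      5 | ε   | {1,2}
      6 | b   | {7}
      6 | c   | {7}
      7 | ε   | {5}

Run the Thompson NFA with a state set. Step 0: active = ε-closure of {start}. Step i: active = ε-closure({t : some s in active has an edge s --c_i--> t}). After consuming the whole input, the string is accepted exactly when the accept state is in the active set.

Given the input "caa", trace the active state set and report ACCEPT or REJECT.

Answer: ACCEPT

Derivation:
initial (ε-close {0}): {0,1,2}
'c' @ 1: {1,2,3,4,5,6}  [accepting]
'a' @ 2: {1,2,3,4,5,6}  [accepting]
'a' @ 3: {1,2,3,4,5,6}  [accepting]
final: {1,2,3,4,5,6}; accept 1 in set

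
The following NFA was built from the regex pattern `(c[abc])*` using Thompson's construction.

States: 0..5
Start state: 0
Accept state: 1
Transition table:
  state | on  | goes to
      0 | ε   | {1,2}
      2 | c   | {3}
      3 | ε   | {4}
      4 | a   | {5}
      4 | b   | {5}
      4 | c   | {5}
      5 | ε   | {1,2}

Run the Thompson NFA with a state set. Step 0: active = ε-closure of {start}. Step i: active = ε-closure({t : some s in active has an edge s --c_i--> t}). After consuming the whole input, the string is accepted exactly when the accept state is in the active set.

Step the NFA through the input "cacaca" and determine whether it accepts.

start: ε-closure({0}) = {0,1,2}
'c' @ 1: {3,4}
'a' @ 2: {1,2,5}  ✓accept
'c' @ 3: {3,4}
'a' @ 4: {1,2,5}  ✓accept
'c' @ 5: {3,4}
'a' @ 6: {1,2,5}  ✓accept
end set {1,2,5} — state 1 in

Answer: ACCEPT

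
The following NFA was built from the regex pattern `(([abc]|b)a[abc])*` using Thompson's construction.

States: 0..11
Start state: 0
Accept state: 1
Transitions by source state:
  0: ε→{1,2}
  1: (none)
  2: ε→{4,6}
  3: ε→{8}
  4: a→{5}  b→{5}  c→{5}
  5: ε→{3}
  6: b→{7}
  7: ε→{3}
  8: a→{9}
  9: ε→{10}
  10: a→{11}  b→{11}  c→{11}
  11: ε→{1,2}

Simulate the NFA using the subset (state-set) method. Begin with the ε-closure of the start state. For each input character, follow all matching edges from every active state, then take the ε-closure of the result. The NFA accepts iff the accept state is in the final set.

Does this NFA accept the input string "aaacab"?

start: ε-closure({0}) = {0,1,2,4,6}
'a' @ 1: {3,5,8}
'a' @ 2: {9,10}
'a' @ 3: {1,2,4,6,11}  (accept∈set)
'c' @ 4: {3,5,8}
'a' @ 5: {9,10}
'b' @ 6: {1,2,4,6,11}  (accept∈set)
after full input: {1,2,4,6,11}  (accept=1 in)

Answer: ACCEPT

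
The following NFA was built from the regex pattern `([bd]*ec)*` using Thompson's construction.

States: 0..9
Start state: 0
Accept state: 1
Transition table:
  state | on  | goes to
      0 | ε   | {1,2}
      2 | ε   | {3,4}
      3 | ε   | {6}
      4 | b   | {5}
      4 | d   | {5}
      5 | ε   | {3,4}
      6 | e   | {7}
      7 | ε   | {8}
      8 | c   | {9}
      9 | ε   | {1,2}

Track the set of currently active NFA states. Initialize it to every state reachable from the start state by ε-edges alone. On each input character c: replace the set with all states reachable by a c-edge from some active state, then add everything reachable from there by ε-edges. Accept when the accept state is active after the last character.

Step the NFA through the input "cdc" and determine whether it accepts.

start: ε-closure({0}) = {0,1,2,3,4,6}
'c' @ 1: {}  — no active states
rest 'dc' ignored (set empty)
end set {} — state 1 not in

Answer: REJECT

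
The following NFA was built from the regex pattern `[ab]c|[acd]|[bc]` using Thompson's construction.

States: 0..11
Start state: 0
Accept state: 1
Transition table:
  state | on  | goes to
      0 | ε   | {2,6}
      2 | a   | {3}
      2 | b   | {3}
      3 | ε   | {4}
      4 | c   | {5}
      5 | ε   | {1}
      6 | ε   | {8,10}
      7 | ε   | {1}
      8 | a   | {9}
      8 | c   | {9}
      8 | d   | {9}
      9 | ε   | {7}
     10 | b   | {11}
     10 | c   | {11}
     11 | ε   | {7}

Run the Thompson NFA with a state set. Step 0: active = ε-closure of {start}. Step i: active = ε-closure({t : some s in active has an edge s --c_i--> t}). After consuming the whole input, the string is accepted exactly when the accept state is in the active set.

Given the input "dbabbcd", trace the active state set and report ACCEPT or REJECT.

initial (ε-close {0}): {0,2,6,8,10}
'd' @ 1: {1,7,9}  ✓accept
'b' @ 2: {}  — dead — no transitions
rest 'abbcd' ignored (set empty)
end set {} — state 1 not in

Answer: REJECT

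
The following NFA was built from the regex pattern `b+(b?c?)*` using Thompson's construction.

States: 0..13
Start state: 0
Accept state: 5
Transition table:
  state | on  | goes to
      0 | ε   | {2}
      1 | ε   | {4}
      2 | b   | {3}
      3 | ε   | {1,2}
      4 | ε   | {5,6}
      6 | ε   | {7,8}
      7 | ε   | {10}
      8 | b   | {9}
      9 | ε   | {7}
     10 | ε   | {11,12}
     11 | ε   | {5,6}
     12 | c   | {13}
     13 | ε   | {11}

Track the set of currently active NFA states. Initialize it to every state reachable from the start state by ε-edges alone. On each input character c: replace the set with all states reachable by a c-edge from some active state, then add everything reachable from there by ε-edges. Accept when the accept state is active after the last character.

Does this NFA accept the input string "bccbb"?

Answer: ACCEPT

Steps:
S₀ = ε-closure({0}) = {0,2}
'b' @ 1: {1,2,3,4,5,6,7,8,10,11,12}  ✓accept
'c' @ 2: {5,6,7,8,10,11,12,13}  ✓accept
'c' @ 3: {5,6,7,8,10,11,12,13}  ✓accept
'b' @ 4: {5,6,7,8,9,10,11,12}  ✓accept
'b' @ 5: {5,6,7,8,9,10,11,12}  ✓accept
final: {5,6,7,8,9,10,11,12}; accept 5 in set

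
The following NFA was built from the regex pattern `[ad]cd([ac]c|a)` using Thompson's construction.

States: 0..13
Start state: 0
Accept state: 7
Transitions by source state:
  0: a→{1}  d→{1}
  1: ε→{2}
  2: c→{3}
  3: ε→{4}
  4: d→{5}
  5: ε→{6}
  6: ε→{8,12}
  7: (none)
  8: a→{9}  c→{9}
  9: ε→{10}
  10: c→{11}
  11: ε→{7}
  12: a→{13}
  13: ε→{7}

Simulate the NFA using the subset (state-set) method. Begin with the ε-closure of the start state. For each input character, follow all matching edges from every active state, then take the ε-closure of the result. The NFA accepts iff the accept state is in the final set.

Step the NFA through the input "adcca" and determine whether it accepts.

Answer: REJECT

Steps:
start: ε-closure({0}) = {0}
'a' @ 1: {1,2}
'd' @ 2: {}  — state set empty
rest 'cca' ignored (set empty)
final: {}; accept 7 not in set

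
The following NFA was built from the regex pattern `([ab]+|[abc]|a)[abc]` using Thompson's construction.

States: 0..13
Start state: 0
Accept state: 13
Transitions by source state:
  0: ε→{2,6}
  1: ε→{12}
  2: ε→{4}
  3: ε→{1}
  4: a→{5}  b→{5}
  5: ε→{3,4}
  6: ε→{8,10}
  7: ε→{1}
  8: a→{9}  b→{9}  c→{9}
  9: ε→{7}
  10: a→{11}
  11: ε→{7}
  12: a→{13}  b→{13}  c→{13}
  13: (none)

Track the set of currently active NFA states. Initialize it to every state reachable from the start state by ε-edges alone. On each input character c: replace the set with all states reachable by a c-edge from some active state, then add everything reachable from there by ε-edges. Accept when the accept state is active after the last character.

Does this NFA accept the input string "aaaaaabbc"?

Answer: ACCEPT

Steps:
start: ε-closure({0}) = {0,2,4,6,8,10}
'a' @ 1: {1,3,4,5,7,9,11,12}
'a' @ 2: {1,3,4,5,12,13}  ✓accept
'a' @ 3: {1,3,4,5,12,13}  ✓accept
'a' @ 4: {1,3,4,5,12,13}  ✓accept
'a' @ 5: {1,3,4,5,12,13}  ✓accept
'a' @ 6: {1,3,4,5,12,13}  ✓accept
'b' @ 7: {1,3,4,5,12,13}  ✓accept
'b' @ 8: {1,3,4,5,12,13}  ✓accept
'c' @ 9: {13}  ✓accept
end set {13} — state 13 in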